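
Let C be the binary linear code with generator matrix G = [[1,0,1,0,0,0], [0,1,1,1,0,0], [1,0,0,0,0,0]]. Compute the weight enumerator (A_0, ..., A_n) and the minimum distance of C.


Weight distribution: A_0 = 1, A_1 = 2, A_2 = 2, A_3 = 2, A_4 = 1. Minimum distance d = 1.

Enumerate all 2^3 = 8 messages m ∈ F_2^3.
For each, compute codeword c = mG in F_2^6, then tally its weight.
  m = 000 → c = 000000, weight = 0.
  m = 100 → c = 101000, weight = 2.
  m = 010 → c = 011100, weight = 3.
  m = 110 → c = 110100, weight = 3.
  m = 001 → c = 100000, weight = 1.
  m = 101 → c = 001000, weight = 1.
  m = 011 → c = 111100, weight = 4.
  m = 111 → c = 010100, weight = 2.
Tally weights:
  weight 0: 1 codewords.
  weight 1: 2 codewords.
  weight 2: 2 codewords.
  weight 3: 2 codewords.
  weight 4: 1 codewords.
Minimum distance d = smallest w > 0 with A_w > 0 = 1.
Sanity: Σ A_w = 8 = 2^3 = 8 ✓.


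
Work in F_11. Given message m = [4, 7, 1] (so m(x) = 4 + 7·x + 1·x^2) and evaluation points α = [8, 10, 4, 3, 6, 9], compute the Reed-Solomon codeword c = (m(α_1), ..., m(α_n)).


c = [3, 9, 4, 1, 5, 5]

Message polynomial: m(x) = 4 + 7·x + 1·x^2 (mod 11).
For each evaluation point α_i, compute m(α_i) mod 11:
  α_1 = 8: Horner steps 1 → 4 → 3, so m(8) = 3.
  α_2 = 10: Horner steps 1 → 6 → 9, so m(10) = 9.
  α_3 = 4: Horner steps 1 → 0 → 4, so m(4) = 4.
  α_4 = 3: Horner steps 1 → 10 → 1, so m(3) = 1.
  α_5 = 6: Horner steps 1 → 2 → 5, so m(6) = 5.
  α_6 = 9: Horner steps 1 → 5 → 5, so m(9) = 5.
Codeword c = [3, 9, 4, 1, 5, 5] ∈ F_11^6.


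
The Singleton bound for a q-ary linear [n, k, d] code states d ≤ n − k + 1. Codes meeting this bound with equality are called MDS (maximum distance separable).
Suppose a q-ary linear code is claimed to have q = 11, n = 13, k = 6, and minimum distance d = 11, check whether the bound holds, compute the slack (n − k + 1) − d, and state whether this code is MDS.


Singleton RHS = n − k + 1 = 8, slack = -3, bound violated (no such code; not MDS).

Singleton bound: d ≤ n − k + 1.
Here n = 13, k = 6, so n − k + 1 = 8.
Given d = 11, check d ≤ 8: NO.
Slack = (n − k + 1) − d = -3.
The slack is negative: d = 11 exceeds n − k + 1 = 8 by 3, so the Singleton bound is violated and no linear [13, 6, 11]_11 code can exist. In particular it is not MDS (MDS requires d = n − k + 1 exactly).
Description: the claimed parameters are [13, 6, 11]_11; such a code would be impossible (violates the Singleton bound).


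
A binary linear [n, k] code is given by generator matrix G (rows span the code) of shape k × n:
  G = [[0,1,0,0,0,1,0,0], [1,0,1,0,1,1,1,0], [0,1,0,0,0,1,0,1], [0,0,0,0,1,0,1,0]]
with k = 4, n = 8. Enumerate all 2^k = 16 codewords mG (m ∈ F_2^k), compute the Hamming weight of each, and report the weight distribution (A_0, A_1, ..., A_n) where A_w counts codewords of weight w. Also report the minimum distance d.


Weight distribution: A_0 = 1, A_1 = 1, A_2 = 2, A_3 = 4, A_4 = 3, A_5 = 3, A_6 = 2. Minimum distance d = 1.

Enumerate all 2^4 = 16 messages m ∈ F_2^4.
For each, compute codeword c = mG in F_2^8, then tally its weight.
  m = 0000 → c = 00000000, weight = 0.
  m = 1000 → c = 01000100, weight = 2.
  m = 0100 → c = 10101110, weight = 5.
  m = 1100 → c = 11101010, weight = 5.
  m = 0010 → c = 01000101, weight = 3.
  m = 1010 → c = 00000001, weight = 1.
  m = 0110 → c = 11101011, weight = 6.
  m = 1110 → c = 10101111, weight = 6.
  m = 0001 → c = 00001010, weight = 2.
  m = 1001 → c = 01001110, weight = 4.
  m = 0101 → c = 10100100, weight = 3.
  m = 1101 → c = 11100000, weight = 3.
  m = 0011 → c = 01001111, weight = 5.
  m = 1011 → c = 00001011, weight = 3.
  m = 0111 → c = 11100001, weight = 4.
  m = 1111 → c = 10100101, weight = 4.
Tally weights:
  weight 0: 1 codewords.
  weight 1: 1 codewords.
  weight 2: 2 codewords.
  weight 3: 4 codewords.
  weight 4: 3 codewords.
  weight 5: 3 codewords.
  weight 6: 2 codewords.
Minimum distance d = smallest w > 0 with A_w > 0 = 1.
Sanity: Σ A_w = 16 = 2^4 = 16 ✓.


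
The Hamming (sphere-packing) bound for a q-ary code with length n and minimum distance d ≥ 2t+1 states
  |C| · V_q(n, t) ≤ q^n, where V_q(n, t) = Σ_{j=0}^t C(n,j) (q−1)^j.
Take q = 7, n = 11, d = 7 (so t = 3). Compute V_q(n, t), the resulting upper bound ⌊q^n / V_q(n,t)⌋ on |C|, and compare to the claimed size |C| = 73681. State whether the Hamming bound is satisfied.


V_q(n, t) = 37687, q^n = 1977326743, Hamming bound = 52467, |C| = 73681 > bound (violated).

Step 1: Compute V_q(n, t) = Σ_{j=0}^3 C(n, j) (q−1)^j.
  j = 0: C(11,0)·(6)^0 = 1·1 = 1.
  j = 1: C(11,1)·(6)^1 = 11·6 = 66.
  j = 2: C(11,2)·(6)^2 = 55·36 = 1980.
  j = 3: C(11,3)·(6)^3 = 165·216 = 35640.
  V_q(n, t) = 1 + 66 + 1980 + 35640 = 37687.
Step 2: q^n = 7^11 = 1977326743.
Step 3: Hamming bound ⌊q^n / V_q(n,t)⌋ = ⌊1977326743/37687⌋ = 52467.
Step 4: Compare |C| = 73681 to 52467: violated.
The claimed |C| lies above the Hamming bound, so no 7-ary code of length 11 with d ≥ 7 can have 73681 codewords.


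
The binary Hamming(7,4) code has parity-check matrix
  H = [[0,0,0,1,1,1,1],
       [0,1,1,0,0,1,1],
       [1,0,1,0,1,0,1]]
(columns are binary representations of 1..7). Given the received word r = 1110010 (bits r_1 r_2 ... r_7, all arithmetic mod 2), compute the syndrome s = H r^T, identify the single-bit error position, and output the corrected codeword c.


s = (1, 1, 0)^T, error position = 6, corrected codeword c = 1110000

Compute s = H r^T mod 2 one row at a time:
  s_1 = 0 + 0 + 1 + 0 = 1 ≡ 1 (mod 2).
  s_2 = 1 + 1 + 1 + 0 = 3 ≡ 1 (mod 2).
  s_3 = 1 + 1 + 0 + 0 = 2 ≡ 0 (mod 2).
s = (1, 1, 0)^T — this equals column 6 of H (binary 110), so error is at position 6.
Correct: flip bit 6 of r = 1110010 to get c = 1110000.


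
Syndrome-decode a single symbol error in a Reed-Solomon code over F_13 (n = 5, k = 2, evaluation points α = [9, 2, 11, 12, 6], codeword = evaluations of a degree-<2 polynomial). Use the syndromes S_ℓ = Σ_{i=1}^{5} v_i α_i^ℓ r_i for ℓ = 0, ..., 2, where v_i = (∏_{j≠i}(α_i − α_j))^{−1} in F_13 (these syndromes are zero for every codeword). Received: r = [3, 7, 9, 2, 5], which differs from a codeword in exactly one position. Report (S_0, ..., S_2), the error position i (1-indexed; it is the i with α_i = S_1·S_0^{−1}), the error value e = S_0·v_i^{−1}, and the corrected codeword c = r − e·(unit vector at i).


S = (5, 6, 2), error at position 1, error magnitude e = 6, c = [10, 7, 9, 2, 5].

Step 1: column multipliers v_i = (∏_{j≠i}(α_i − α_j))^{−1} mod 13.
  i = 1 (α = 9): (9−2)(9−11)(9−12)(9−6) = 7·(−2)·(−3)·3 = 126 ≡ 9, so v_1 = 9^{−1} = 3 (mod 13).
  i = 2 (α = 2): (2−9)(2−11)(2−12)(2−6) = (−7)·(−9)·(−10)·(−4) = 2520 ≡ 11, so v_2 = 11^{−1} = 6 (mod 13).
  i = 3 (α = 11): (11−9)(11−2)(11−12)(11−6) = 2·9·(−1)·5 = −90 ≡ 1, so v_3 = 1^{−1} = 1 (mod 13).
  i = 4 (α = 12): (12−9)(12−2)(12−11)(12−6) = 3·10·1·6 = 180 ≡ 11, so v_4 = 11^{−1} = 6 (mod 13).
  i = 5 (α = 6): (6−9)(6−2)(6−11)(6−12) = (−3)·4·(−5)·(−6) = −360 ≡ 4, so v_5 = 4^{−1} = 10 (mod 13).
  v = [3, 6, 1, 6, 10].
Step 2: syndromes of r = [3, 7, 9, 2, 5] (all sums mod 13).
  S_0 = Σ v_i r_i = 3·3 + 6·7 + 1·9 + 6·2 + 10·5 = 122 ≡ 5.
  S_1 = Σ v_i α_i r_i = 3·9·3 + 6·2·7 + 1·11·9 + 6·12·2 + 10·6·5 = 708 ≡ 6.
  α_i^2 mod 13 = [3, 4, 4, 1, 10].
  S_2 = Σ v_i α_i^2 r_i = 3·3·3 + 6·4·7 + 1·4·9 + 6·1·2 + 10·10·5 = 743 ≡ 2.
  S = (5, 6, 2) ≠ 0, so r is not a codeword (an error is present).
Step 3: locate the error. For a single error e at position i, S_ℓ = v_i·e·α_i^ℓ, so α_err = S_1/S_0.
  S_0^{−1} = 5^{−1} = 8 (mod 13), so α_err = 6·8 = 48 ≡ 9 = α_1. Error position i = 1.
  Consistency check: S_2/S_1 = 2·11 = 22 ≡ 9 = α_err ✓ (single-error assumption holds).
Step 4: error magnitude e = S_0/v_1 = S_0·∏_{j≠1}(α_1 − α_j) = 5·9 = 45 ≡ 6 (mod 13).
Step 5: correct position 1: c_1 = r_1 − e = 3 − 6 ≡ 10 (mod 13). Hence c = [10, 7, 9, 2, 5].
  Check: interpolating c through the α_i gives m(x) = 8 + 6·x (degree < 2) with m(α_i) = c_i for every i, so c is indeed a codeword.


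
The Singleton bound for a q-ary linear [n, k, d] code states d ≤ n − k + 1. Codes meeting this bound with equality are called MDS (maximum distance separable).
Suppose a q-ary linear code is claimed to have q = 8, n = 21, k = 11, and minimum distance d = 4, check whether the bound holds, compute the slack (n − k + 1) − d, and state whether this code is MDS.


Singleton RHS = n − k + 1 = 11, slack = 7, bound satisfied, not MDS.

Singleton bound: d ≤ n − k + 1.
Here n = 21, k = 11, so n − k + 1 = 11.
Given d = 4, check d ≤ 11: YES.
Slack = (n − k + 1) − d = 7.
The code is NOT MDS (slack = 7 > 0).
Description: the claimed parameters are [21, 11, 4]_8; such a code would be non-MDS.


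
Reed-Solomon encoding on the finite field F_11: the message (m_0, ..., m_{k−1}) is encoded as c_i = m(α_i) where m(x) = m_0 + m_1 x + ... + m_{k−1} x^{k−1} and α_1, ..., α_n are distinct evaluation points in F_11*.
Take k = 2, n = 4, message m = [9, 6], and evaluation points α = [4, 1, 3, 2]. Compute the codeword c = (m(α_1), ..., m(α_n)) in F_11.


c = [0, 4, 5, 10]

Message polynomial: m(x) = 9 + 6·x (mod 11).
For each evaluation point α_i, compute m(α_i) mod 11:
  α_1 = 4: Horner steps 6 → 0, so m(4) = 0.
  α_2 = 1: Horner steps 6 → 4, so m(1) = 4.
  α_3 = 3: Horner steps 6 → 5, so m(3) = 5.
  α_4 = 2: Horner steps 6 → 10, so m(2) = 10.
Codeword c = [0, 4, 5, 10] ∈ F_11^4.


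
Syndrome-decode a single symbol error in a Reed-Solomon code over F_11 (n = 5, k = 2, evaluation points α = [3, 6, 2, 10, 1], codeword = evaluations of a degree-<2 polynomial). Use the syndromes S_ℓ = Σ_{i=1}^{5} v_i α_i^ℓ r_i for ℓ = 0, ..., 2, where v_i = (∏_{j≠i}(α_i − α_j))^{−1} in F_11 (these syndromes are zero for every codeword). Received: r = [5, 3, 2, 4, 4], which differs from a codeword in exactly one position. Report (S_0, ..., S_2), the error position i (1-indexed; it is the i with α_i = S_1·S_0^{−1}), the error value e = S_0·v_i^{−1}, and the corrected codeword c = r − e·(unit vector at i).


S = (8, 8, 8), error at position 5, error magnitude e = 5, c = [5, 3, 2, 4, 10].

Step 1: column multipliers v_i = (∏_{j≠i}(α_i − α_j))^{−1} mod 11.
  i = 1 (α = 3): (3−6)(3−2)(3−10)(3−1) = (−3)·1·(−7)·2 = 42 ≡ 9, so v_1 = 9^{−1} = 5 (mod 11).
  i = 2 (α = 6): (6−3)(6−2)(6−10)(6−1) = 3·4·(−4)·5 = −240 ≡ 2, so v_2 = 2^{−1} = 6 (mod 11).
  i = 3 (α = 2): (2−3)(2−6)(2−10)(2−1) = (−1)·(−4)·(−8)·1 = −32 ≡ 1, so v_3 = 1^{−1} = 1 (mod 11).
  i = 4 (α = 10): (10−3)(10−6)(10−2)(10−1) = 7·4·8·9 = 2016 ≡ 3, so v_4 = 3^{−1} = 4 (mod 11).
  i = 5 (α = 1): (1−3)(1−6)(1−2)(1−10) = (−2)·(−5)·(−1)·(−9) = 90 ≡ 2, so v_5 = 2^{−1} = 6 (mod 11).
  v = [5, 6, 1, 4, 6].
Step 2: syndromes of r = [5, 3, 2, 4, 4] (all sums mod 11).
  S_0 = Σ v_i r_i = 5·5 + 6·3 + 1·2 + 4·4 + 6·4 = 85 ≡ 8.
  S_1 = Σ v_i α_i r_i = 5·3·5 + 6·6·3 + 1·2·2 + 4·10·4 + 6·1·4 = 371 ≡ 8.
  α_i^2 mod 11 = [9, 3, 4, 1, 1].
  S_2 = Σ v_i α_i^2 r_i = 5·9·5 + 6·3·3 + 1·4·2 + 4·1·4 + 6·1·4 = 327 ≡ 8.
  S = (8, 8, 8) ≠ 0, so r is not a codeword (an error is present).
Step 3: locate the error. For a single error e at position i, S_ℓ = v_i·e·α_i^ℓ, so α_err = S_1/S_0.
  S_0^{−1} = 8^{−1} = 7 (mod 11), so α_err = 8·7 = 56 ≡ 1 = α_5. Error position i = 5.
  Consistency check: S_2/S_1 = 8·7 = 56 ≡ 1 = α_err ✓ (single-error assumption holds).
Step 4: error magnitude e = S_0/v_5 = S_0·∏_{j≠5}(α_5 − α_j) = 8·2 = 16 ≡ 5 (mod 11).
Step 5: correct position 5: c_5 = r_5 − e = 4 − 5 ≡ 10 (mod 11). Hence c = [5, 3, 2, 4, 10].
  Check: interpolating c through the α_i gives m(x) = 7 + 3·x (degree < 2) with m(α_i) = c_i for every i, so c is indeed a codeword.


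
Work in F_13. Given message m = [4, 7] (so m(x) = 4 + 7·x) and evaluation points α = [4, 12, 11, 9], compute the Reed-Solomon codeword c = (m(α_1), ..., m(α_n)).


c = [6, 10, 3, 2]

Message polynomial: m(x) = 4 + 7·x (mod 13).
For each evaluation point α_i, compute m(α_i) mod 13:
  α_1 = 4: Horner steps 7 → 6, so m(4) = 6.
  α_2 = 12: Horner steps 7 → 10, so m(12) = 10.
  α_3 = 11: Horner steps 7 → 3, so m(11) = 3.
  α_4 = 9: Horner steps 7 → 2, so m(9) = 2.
Codeword c = [6, 10, 3, 2] ∈ F_13^4.


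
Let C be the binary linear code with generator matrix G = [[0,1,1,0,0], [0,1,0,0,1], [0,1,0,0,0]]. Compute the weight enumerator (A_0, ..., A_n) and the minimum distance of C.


Weight distribution: A_0 = 1, A_1 = 3, A_2 = 3, A_3 = 1. Minimum distance d = 1.

Enumerate all 2^3 = 8 messages m ∈ F_2^3.
For each, compute codeword c = mG in F_2^5, then tally its weight.
  m = 000 → c = 00000, weight = 0.
  m = 100 → c = 01100, weight = 2.
  m = 010 → c = 01001, weight = 2.
  m = 110 → c = 00101, weight = 2.
  m = 001 → c = 01000, weight = 1.
  m = 101 → c = 00100, weight = 1.
  m = 011 → c = 00001, weight = 1.
  m = 111 → c = 01101, weight = 3.
Tally weights:
  weight 0: 1 codewords.
  weight 1: 3 codewords.
  weight 2: 3 codewords.
  weight 3: 1 codewords.
Minimum distance d = smallest w > 0 with A_w > 0 = 1.
Sanity: Σ A_w = 8 = 2^3 = 8 ✓.


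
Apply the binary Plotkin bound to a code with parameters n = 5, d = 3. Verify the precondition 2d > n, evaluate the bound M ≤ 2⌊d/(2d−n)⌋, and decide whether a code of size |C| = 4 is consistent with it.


Plotkin bound M ≤ 6; given |C| = 4 ≤ bound (satisfied).

Check applicability: 2d = 6, n = 5.
2d − n = 1 > 0, so Plotkin applies.
Compute d/(2d−n) = 3/1 ≈ 3.0000.
⌊d/(2d−n)⌋ = 3.
Plotkin bound: M ≤ 2·3 = 6.
Given |C| = 4, check: satisfied.
This |C| is below the Plotkin bound.


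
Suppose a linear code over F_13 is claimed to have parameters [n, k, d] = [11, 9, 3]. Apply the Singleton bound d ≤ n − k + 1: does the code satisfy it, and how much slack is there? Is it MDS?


Singleton RHS = n − k + 1 = 3, slack = 0, bound satisfied, MDS.

Singleton bound: d ≤ n − k + 1.
Here n = 11, k = 9, so n − k + 1 = 3.
Given d = 3, check d ≤ 3: YES.
Slack = (n − k + 1) − d = 0.
The code is MDS (slack = 0).
Description: the claimed parameters are [11, 9, 3]_13; such a code would be MDS (meets Singleton bound).


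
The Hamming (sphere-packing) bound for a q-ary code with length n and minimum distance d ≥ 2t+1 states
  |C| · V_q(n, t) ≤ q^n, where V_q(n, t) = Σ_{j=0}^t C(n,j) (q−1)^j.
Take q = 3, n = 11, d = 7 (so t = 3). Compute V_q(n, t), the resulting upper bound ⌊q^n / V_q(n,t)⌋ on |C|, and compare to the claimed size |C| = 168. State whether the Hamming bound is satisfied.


V_q(n, t) = 1563, q^n = 177147, Hamming bound = 113, |C| = 168 > bound (violated).

Step 1: Compute V_q(n, t) = Σ_{j=0}^3 C(n, j) (q−1)^j.
  j = 0: C(11,0)·(2)^0 = 1·1 = 1.
  j = 1: C(11,1)·(2)^1 = 11·2 = 22.
  j = 2: C(11,2)·(2)^2 = 55·4 = 220.
  j = 3: C(11,3)·(2)^3 = 165·8 = 1320.
  V_q(n, t) = 1 + 22 + 220 + 1320 = 1563.
Step 2: q^n = 3^11 = 177147.
Step 3: Hamming bound ⌊q^n / V_q(n,t)⌋ = ⌊177147/1563⌋ = 113.
Step 4: Compare |C| = 168 to 113: violated.
The claimed |C| lies above the Hamming bound, so no 3-ary code of length 11 with d ≥ 7 can have 168 codewords.


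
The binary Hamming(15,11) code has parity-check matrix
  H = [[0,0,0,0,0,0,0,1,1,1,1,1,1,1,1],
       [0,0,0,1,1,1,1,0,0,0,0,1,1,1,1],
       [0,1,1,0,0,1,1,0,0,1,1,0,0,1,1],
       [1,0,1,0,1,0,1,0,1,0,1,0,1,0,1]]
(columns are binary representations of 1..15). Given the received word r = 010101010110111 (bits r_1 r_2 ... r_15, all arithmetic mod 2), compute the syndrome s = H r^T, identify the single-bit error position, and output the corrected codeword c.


s = (0, 1, 0, 1)^T, error position = 5, corrected codeword c = 010111010110111

Compute s = H r^T mod 2 one row at a time:
  s_1 = 1 + 0 + 1 + 1 + 0 + 1 + 1 + 1 = 6 ≡ 0 (mod 2).
  s_2 = 1 + 0 + 1 + 0 + 0 + 1 + 1 + 1 = 5 ≡ 1 (mod 2).
  s_3 = 1 + 0 + 1 + 0 + 1 + 1 + 1 + 1 = 6 ≡ 0 (mod 2).
  s_4 = 0 + 0 + 0 + 0 + 0 + 1 + 1 + 1 = 3 ≡ 1 (mod 2).
s = (0, 1, 0, 1)^T — this equals column 5 of H (binary 0101), so error is at position 5.
Correct: flip bit 5 of r = 010101010110111 to get c = 010111010110111.


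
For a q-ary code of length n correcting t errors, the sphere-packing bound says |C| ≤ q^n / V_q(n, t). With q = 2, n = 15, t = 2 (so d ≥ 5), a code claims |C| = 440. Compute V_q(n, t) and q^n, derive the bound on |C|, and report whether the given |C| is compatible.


V_q(n, t) = 121, q^n = 32768, Hamming bound = 270, |C| = 440 > bound (violated).

Step 1: Compute V_q(n, t) = Σ_{j=0}^2 C(n, j) (q−1)^j.
  j = 0: C(15,0)·(1)^0 = 1·1 = 1.
  j = 1: C(15,1)·(1)^1 = 15·1 = 15.
  j = 2: C(15,2)·(1)^2 = 105·1 = 105.
  V_q(n, t) = 1 + 15 + 105 = 121.
Step 2: q^n = 2^15 = 32768.
Step 3: Hamming bound ⌊q^n / V_q(n,t)⌋ = ⌊32768/121⌋ = 270.
Step 4: Compare |C| = 440 to 270: violated.
The claimed |C| lies above the Hamming bound, so no 2-ary code of length 15 with d ≥ 5 can have 440 codewords.


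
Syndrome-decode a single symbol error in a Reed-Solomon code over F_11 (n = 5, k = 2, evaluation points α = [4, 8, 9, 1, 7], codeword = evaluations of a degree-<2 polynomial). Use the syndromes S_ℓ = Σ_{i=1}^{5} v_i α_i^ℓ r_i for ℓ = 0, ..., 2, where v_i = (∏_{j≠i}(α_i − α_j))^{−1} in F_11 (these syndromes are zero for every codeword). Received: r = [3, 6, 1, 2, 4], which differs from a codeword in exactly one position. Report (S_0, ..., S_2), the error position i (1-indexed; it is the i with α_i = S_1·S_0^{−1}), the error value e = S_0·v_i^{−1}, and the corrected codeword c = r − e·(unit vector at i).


S = (4, 10, 3), error at position 2, error magnitude e = 9, c = [3, 8, 1, 2, 4].

Step 1: column multipliers v_i = (∏_{j≠i}(α_i − α_j))^{−1} mod 11.
  i = 1 (α = 4): (4−8)(4−9)(4−1)(4−7) = (−4)·(−5)·3·(−3) = −180 ≡ 7, so v_1 = 7^{−1} = 8 (mod 11).
  i = 2 (α = 8): (8−4)(8−9)(8−1)(8−7) = 4·(−1)·7·1 = −28 ≡ 5, so v_2 = 5^{−1} = 9 (mod 11).
  i = 3 (α = 9): (9−4)(9−8)(9−1)(9−7) = 5·1·8·2 = 80 ≡ 3, so v_3 = 3^{−1} = 4 (mod 11).
  i = 4 (α = 1): (1−4)(1−8)(1−9)(1−7) = (−3)·(−7)·(−8)·(−6) = 1008 ≡ 7, so v_4 = 7^{−1} = 8 (mod 11).
  i = 5 (α = 7): (7−4)(7−8)(7−9)(7−1) = 3·(−1)·(−2)·6 = 36 ≡ 3, so v_5 = 3^{−1} = 4 (mod 11).
  v = [8, 9, 4, 8, 4].
Step 2: syndromes of r = [3, 6, 1, 2, 4] (all sums mod 11).
  S_0 = Σ v_i r_i = 8·3 + 9·6 + 4·1 + 8·2 + 4·4 = 114 ≡ 4.
  S_1 = Σ v_i α_i r_i = 8·4·3 + 9·8·6 + 4·9·1 + 8·1·2 + 4·7·4 = 692 ≡ 10.
  α_i^2 mod 11 = [5, 9, 4, 1, 5].
  S_2 = Σ v_i α_i^2 r_i = 8·5·3 + 9·9·6 + 4·4·1 + 8·1·2 + 4·5·4 = 718 ≡ 3.
  S = (4, 10, 3) ≠ 0, so r is not a codeword (an error is present).
Step 3: locate the error. For a single error e at position i, S_ℓ = v_i·e·α_i^ℓ, so α_err = S_1/S_0.
  S_0^{−1} = 4^{−1} = 3 (mod 11), so α_err = 10·3 = 30 ≡ 8 = α_2. Error position i = 2.
  Consistency check: S_2/S_1 = 3·10 = 30 ≡ 8 = α_err ✓ (single-error assumption holds).
Step 4: error magnitude e = S_0/v_2 = S_0·∏_{j≠2}(α_2 − α_j) = 4·5 = 20 ≡ 9 (mod 11).
Step 5: correct position 2: c_2 = r_2 − e = 6 − 9 ≡ 8 (mod 11). Hence c = [3, 8, 1, 2, 4].
  Check: interpolating c through the α_i gives m(x) = 9 + 4·x (degree < 2) with m(α_i) = c_i for every i, so c is indeed a codeword.


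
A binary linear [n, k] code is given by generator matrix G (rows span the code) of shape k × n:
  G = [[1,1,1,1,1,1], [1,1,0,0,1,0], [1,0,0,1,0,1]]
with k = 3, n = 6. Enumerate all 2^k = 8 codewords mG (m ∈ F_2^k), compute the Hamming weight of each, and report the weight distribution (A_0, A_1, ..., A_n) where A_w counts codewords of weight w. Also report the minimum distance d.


Weight distribution: A_0 = 1, A_2 = 1, A_3 = 4, A_4 = 1, A_6 = 1. Minimum distance d = 2.

Enumerate all 2^3 = 8 messages m ∈ F_2^3.
For each, compute codeword c = mG in F_2^6, then tally its weight.
  m = 000 → c = 000000, weight = 0.
  m = 100 → c = 111111, weight = 6.
  m = 010 → c = 110010, weight = 3.
  m = 110 → c = 001101, weight = 3.
  m = 001 → c = 100101, weight = 3.
  m = 101 → c = 011010, weight = 3.
  m = 011 → c = 010111, weight = 4.
  m = 111 → c = 101000, weight = 2.
Tally weights:
  weight 0: 1 codewords.
  weight 2: 1 codewords.
  weight 3: 4 codewords.
  weight 4: 1 codewords.
  weight 6: 1 codewords.
Minimum distance d = smallest w > 0 with A_w > 0 = 2.
Sanity: Σ A_w = 8 = 2^3 = 8 ✓.


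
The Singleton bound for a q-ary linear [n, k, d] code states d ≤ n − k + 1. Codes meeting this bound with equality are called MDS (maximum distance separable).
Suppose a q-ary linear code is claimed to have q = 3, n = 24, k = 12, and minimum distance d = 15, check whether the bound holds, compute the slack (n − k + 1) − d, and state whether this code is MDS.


Singleton RHS = n − k + 1 = 13, slack = -2, bound violated (no such code; not MDS).

Singleton bound: d ≤ n − k + 1.
Here n = 24, k = 12, so n − k + 1 = 13.
Given d = 15, check d ≤ 13: NO.
Slack = (n − k + 1) − d = -2.
The slack is negative: d = 15 exceeds n − k + 1 = 13 by 2, so the Singleton bound is violated and no linear [24, 12, 15]_3 code can exist. In particular it is not MDS (MDS requires d = n − k + 1 exactly).
Description: the claimed parameters are [24, 12, 15]_3; such a code would be impossible (violates the Singleton bound).


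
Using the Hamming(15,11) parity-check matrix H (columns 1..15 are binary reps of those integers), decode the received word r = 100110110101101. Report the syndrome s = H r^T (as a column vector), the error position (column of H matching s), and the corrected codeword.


s = (1, 0, 1, 1)^T, error position = 11, corrected codeword c = 100110110111101

Compute s = H r^T mod 2 one row at a time:
  s_1 = 1 + 0 + 1 + 0 + 1 + 1 + 0 + 1 = 5 ≡ 1 (mod 2).
  s_2 = 1 + 1 + 0 + 1 + 1 + 1 + 0 + 1 = 6 ≡ 0 (mod 2).
  s_3 = 0 + 0 + 0 + 1 + 1 + 0 + 0 + 1 = 3 ≡ 1 (mod 2).
  s_4 = 1 + 0 + 1 + 1 + 0 + 0 + 1 + 1 = 5 ≡ 1 (mod 2).
s = (1, 0, 1, 1)^T — this equals column 11 of H (binary 1011), so error is at position 11.
Correct: flip bit 11 of r = 100110110101101 to get c = 100110110111101.


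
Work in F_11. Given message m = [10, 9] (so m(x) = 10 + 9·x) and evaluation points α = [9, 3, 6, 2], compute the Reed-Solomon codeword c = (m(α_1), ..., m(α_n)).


c = [3, 4, 9, 6]

Message polynomial: m(x) = 10 + 9·x (mod 11).
For each evaluation point α_i, compute m(α_i) mod 11:
  α_1 = 9: Horner steps 9 → 3, so m(9) = 3.
  α_2 = 3: Horner steps 9 → 4, so m(3) = 4.
  α_3 = 6: Horner steps 9 → 9, so m(6) = 9.
  α_4 = 2: Horner steps 9 → 6, so m(2) = 6.
Codeword c = [3, 4, 9, 6] ∈ F_11^4.


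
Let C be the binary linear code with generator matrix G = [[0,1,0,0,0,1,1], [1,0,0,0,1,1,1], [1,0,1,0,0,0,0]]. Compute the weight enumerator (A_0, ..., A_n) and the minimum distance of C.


Weight distribution: A_0 = 1, A_2 = 1, A_3 = 3, A_4 = 2, A_5 = 1. Minimum distance d = 2.

Enumerate all 2^3 = 8 messages m ∈ F_2^3.
For each, compute codeword c = mG in F_2^7, then tally its weight.
  m = 000 → c = 0000000, weight = 0.
  m = 100 → c = 0100011, weight = 3.
  m = 010 → c = 1000111, weight = 4.
  m = 110 → c = 1100100, weight = 3.
  m = 001 → c = 1010000, weight = 2.
  m = 101 → c = 1110011, weight = 5.
  m = 011 → c = 0010111, weight = 4.
  m = 111 → c = 0110100, weight = 3.
Tally weights:
  weight 0: 1 codewords.
  weight 2: 1 codewords.
  weight 3: 3 codewords.
  weight 4: 2 codewords.
  weight 5: 1 codewords.
Minimum distance d = smallest w > 0 with A_w > 0 = 2.
Sanity: Σ A_w = 8 = 2^3 = 8 ✓.


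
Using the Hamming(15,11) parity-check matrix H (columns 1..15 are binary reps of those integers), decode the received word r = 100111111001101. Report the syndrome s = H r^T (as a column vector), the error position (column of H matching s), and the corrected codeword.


s = (1, 1, 1, 0)^T, error position = 14, corrected codeword c = 100111111001111

Compute s = H r^T mod 2 one row at a time:
  s_1 = 1 + 1 + 0 + 0 + 1 + 1 + 0 + 1 = 5 ≡ 1 (mod 2).
  s_2 = 1 + 1 + 1 + 1 + 1 + 1 + 0 + 1 = 7 ≡ 1 (mod 2).
  s_3 = 0 + 0 + 1 + 1 + 0 + 0 + 0 + 1 = 3 ≡ 1 (mod 2).
  s_4 = 1 + 0 + 1 + 1 + 1 + 0 + 1 + 1 = 6 ≡ 0 (mod 2).
s = (1, 1, 1, 0)^T — this equals column 14 of H (binary 1110), so error is at position 14.
Correct: flip bit 14 of r = 100111111001101 to get c = 100111111001111.


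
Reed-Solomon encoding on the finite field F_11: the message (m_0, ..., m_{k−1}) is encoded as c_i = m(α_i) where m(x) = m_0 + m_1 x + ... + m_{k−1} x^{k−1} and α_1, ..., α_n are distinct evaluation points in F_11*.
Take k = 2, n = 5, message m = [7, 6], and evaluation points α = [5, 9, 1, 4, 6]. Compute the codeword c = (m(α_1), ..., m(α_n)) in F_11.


c = [4, 6, 2, 9, 10]

Message polynomial: m(x) = 7 + 6·x (mod 11).
For each evaluation point α_i, compute m(α_i) mod 11:
  α_1 = 5: Horner steps 6 → 4, so m(5) = 4.
  α_2 = 9: Horner steps 6 → 6, so m(9) = 6.
  α_3 = 1: Horner steps 6 → 2, so m(1) = 2.
  α_4 = 4: Horner steps 6 → 9, so m(4) = 9.
  α_5 = 6: Horner steps 6 → 10, so m(6) = 10.
Codeword c = [4, 6, 2, 9, 10] ∈ F_11^5.


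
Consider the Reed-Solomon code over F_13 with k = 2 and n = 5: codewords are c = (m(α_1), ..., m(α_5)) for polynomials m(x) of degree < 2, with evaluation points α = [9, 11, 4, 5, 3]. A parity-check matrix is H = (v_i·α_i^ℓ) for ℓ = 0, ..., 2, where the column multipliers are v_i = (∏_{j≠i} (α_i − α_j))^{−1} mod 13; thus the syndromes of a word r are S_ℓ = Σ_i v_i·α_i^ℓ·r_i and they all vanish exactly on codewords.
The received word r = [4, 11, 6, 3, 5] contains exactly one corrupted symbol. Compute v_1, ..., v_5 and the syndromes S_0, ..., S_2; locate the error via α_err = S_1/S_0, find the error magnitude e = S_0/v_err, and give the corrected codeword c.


S = (7, 8, 11), error at position 5, error magnitude e = 9, c = [4, 11, 6, 3, 9].

Step 1: column multipliers v_i = (∏_{j≠i}(α_i − α_j))^{−1} mod 13.
  i = 1 (α = 9): (9−11)(9−4)(9−5)(9−3) = (−2)·5·4·6 = −240 ≡ 7, so v_1 = 7^{−1} = 2 (mod 13).
  i = 2 (α = 11): (11−9)(11−4)(11−5)(11−3) = 2·7·6·8 = 672 ≡ 9, so v_2 = 9^{−1} = 3 (mod 13).
  i = 3 (α = 4): (4−9)(4−11)(4−5)(4−3) = (−5)·(−7)·(−1)·1 = −35 ≡ 4, so v_3 = 4^{−1} = 10 (mod 13).
  i = 4 (α = 5): (5−9)(5−11)(5−4)(5−3) = (−4)·(−6)·1·2 = 48 ≡ 9, so v_4 = 9^{−1} = 3 (mod 13).
  i = 5 (α = 3): (3−9)(3−11)(3−4)(3−5) = (−6)·(−8)·(−1)·(−2) = 96 ≡ 5, so v_5 = 5^{−1} = 8 (mod 13).
  v = [2, 3, 10, 3, 8].
Step 2: syndromes of r = [4, 11, 6, 3, 5] (all sums mod 13).
  S_0 = Σ v_i r_i = 2·4 + 3·11 + 10·6 + 3·3 + 8·5 = 150 ≡ 7.
  S_1 = Σ v_i α_i r_i = 2·9·4 + 3·11·11 + 10·4·6 + 3·5·3 + 8·3·5 = 840 ≡ 8.
  α_i^2 mod 13 = [3, 4, 3, 12, 9].
  S_2 = Σ v_i α_i^2 r_i = 2·3·4 + 3·4·11 + 10·3·6 + 3·12·3 + 8·9·5 = 804 ≡ 11.
  S = (7, 8, 11) ≠ 0, so r is not a codeword (an error is present).
Step 3: locate the error. For a single error e at position i, S_ℓ = v_i·e·α_i^ℓ, so α_err = S_1/S_0.
  S_0^{−1} = 7^{−1} = 2 (mod 13), so α_err = 8·2 = 16 ≡ 3 = α_5. Error position i = 5.
  Consistency check: S_2/S_1 = 11·5 = 55 ≡ 3 = α_err ✓ (single-error assumption holds).
Step 4: error magnitude e = S_0/v_5 = S_0·∏_{j≠5}(α_5 − α_j) = 7·5 = 35 ≡ 9 (mod 13).
Step 5: correct position 5: c_5 = r_5 − e = 5 − 9 ≡ 9 (mod 13). Hence c = [4, 11, 6, 3, 9].
  Check: interpolating c through the α_i gives m(x) = 5 + 10·x (degree < 2) with m(α_i) = c_i for every i, so c is indeed a codeword.


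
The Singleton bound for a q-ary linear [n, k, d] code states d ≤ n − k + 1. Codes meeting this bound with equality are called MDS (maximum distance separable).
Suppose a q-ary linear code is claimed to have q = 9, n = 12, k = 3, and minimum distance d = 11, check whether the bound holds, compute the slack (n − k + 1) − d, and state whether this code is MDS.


Singleton RHS = n − k + 1 = 10, slack = -1, bound violated (no such code; not MDS).

Singleton bound: d ≤ n − k + 1.
Here n = 12, k = 3, so n − k + 1 = 10.
Given d = 11, check d ≤ 10: NO.
Slack = (n − k + 1) − d = -1.
The slack is negative: d = 11 exceeds n − k + 1 = 10 by 1, so the Singleton bound is violated and no linear [12, 3, 11]_9 code can exist. In particular it is not MDS (MDS requires d = n − k + 1 exactly).
Description: the claimed parameters are [12, 3, 11]_9; such a code would be impossible (violates the Singleton bound).


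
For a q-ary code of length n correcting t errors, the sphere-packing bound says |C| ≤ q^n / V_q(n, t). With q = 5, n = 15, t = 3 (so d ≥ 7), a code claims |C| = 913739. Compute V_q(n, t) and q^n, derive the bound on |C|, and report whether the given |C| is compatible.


V_q(n, t) = 30861, q^n = 30517578125, Hamming bound = 988871, |C| = 913739 ≤ bound (satisfied).

Step 1: Compute V_q(n, t) = Σ_{j=0}^3 C(n, j) (q−1)^j.
  j = 0: C(15,0)·(4)^0 = 1·1 = 1.
  j = 1: C(15,1)·(4)^1 = 15·4 = 60.
  j = 2: C(15,2)·(4)^2 = 105·16 = 1680.
  j = 3: C(15,3)·(4)^3 = 455·64 = 29120.
  V_q(n, t) = 1 + 60 + 1680 + 29120 = 30861.
Step 2: q^n = 5^15 = 30517578125.
Step 3: Hamming bound ⌊q^n / V_q(n,t)⌋ = ⌊30517578125/30861⌋ = 988871.
Step 4: Compare |C| = 913739 to 988871: satisfied.
The claimed |C| lies below the Hamming bound.


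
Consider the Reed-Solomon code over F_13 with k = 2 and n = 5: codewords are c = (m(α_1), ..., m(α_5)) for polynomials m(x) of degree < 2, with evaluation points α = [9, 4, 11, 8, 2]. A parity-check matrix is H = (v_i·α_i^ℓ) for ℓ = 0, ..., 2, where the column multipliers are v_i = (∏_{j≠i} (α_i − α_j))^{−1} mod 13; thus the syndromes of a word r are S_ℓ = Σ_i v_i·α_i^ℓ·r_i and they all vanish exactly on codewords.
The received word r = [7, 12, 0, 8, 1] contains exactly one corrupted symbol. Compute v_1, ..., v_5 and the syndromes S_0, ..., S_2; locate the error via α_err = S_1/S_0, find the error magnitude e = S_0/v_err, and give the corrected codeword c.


S = (8, 10, 6), error at position 3, error magnitude e = 8, c = [7, 12, 5, 8, 1].

Step 1: column multipliers v_i = (∏_{j≠i}(α_i − α_j))^{−1} mod 13.
  i = 1 (α = 9): (9−4)(9−11)(9−8)(9−2) = 5·(−2)·1·7 = −70 ≡ 8, so v_1 = 8^{−1} = 5 (mod 13).
  i = 2 (α = 4): (4−9)(4−11)(4−8)(4−2) = (−5)·(−7)·(−4)·2 = −280 ≡ 6, so v_2 = 6^{−1} = 11 (mod 13).
  i = 3 (α = 11): (11−9)(11−4)(11−8)(11−2) = 2·7·3·9 = 378 ≡ 1, so v_3 = 1^{−1} = 1 (mod 13).
  i = 4 (α = 8): (8−9)(8−4)(8−11)(8−2) = (−1)·4·(−3)·6 = 72 ≡ 7, so v_4 = 7^{−1} = 2 (mod 13).
  i = 5 (α = 2): (2−9)(2−4)(2−11)(2−8) = (−7)·(−2)·(−9)·(−6) = 756 ≡ 2, so v_5 = 2^{−1} = 7 (mod 13).
  v = [5, 11, 1, 2, 7].
Step 2: syndromes of r = [7, 12, 0, 8, 1] (all sums mod 13).
  S_0 = Σ v_i r_i = 5·7 + 11·12 + 1·0 + 2·8 + 7·1 = 190 ≡ 8.
  S_1 = Σ v_i α_i r_i = 5·9·7 + 11·4·12 + 1·11·0 + 2·8·8 + 7·2·1 = 985 ≡ 10.
  α_i^2 mod 13 = [3, 3, 4, 12, 4].
  S_2 = Σ v_i α_i^2 r_i = 5·3·7 + 11·3·12 + 1·4·0 + 2·12·8 + 7·4·1 = 721 ≡ 6.
  S = (8, 10, 6) ≠ 0, so r is not a codeword (an error is present).
Step 3: locate the error. For a single error e at position i, S_ℓ = v_i·e·α_i^ℓ, so α_err = S_1/S_0.
  S_0^{−1} = 8^{−1} = 5 (mod 13), so α_err = 10·5 = 50 ≡ 11 = α_3. Error position i = 3.
  Consistency check: S_2/S_1 = 6·4 = 24 ≡ 11 = α_err ✓ (single-error assumption holds).
Step 4: error magnitude e = S_0/v_3 = S_0·∏_{j≠3}(α_3 − α_j) = 8·1 = 8 ≡ 8 (mod 13).
Step 5: correct position 3: c_3 = r_3 − e = 0 − 8 ≡ 5 (mod 13). Hence c = [7, 12, 5, 8, 1].
  Check: interpolating c through the α_i gives m(x) = 3 + 12·x (degree < 2) with m(α_i) = c_i for every i, so c is indeed a codeword.


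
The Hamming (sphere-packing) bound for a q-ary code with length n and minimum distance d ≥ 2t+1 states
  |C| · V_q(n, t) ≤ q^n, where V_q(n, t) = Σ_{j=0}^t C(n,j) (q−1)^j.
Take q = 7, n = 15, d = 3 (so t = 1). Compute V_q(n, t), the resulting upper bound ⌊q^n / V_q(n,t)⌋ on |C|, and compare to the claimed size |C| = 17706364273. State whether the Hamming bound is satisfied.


V_q(n, t) = 91, q^n = 4747561509943, Hamming bound = 52171005603, |C| = 17706364273 ≤ bound (satisfied).

Step 1: Compute V_q(n, t) = Σ_{j=0}^1 C(n, j) (q−1)^j.
  j = 0: C(15,0)·(6)^0 = 1·1 = 1.
  j = 1: C(15,1)·(6)^1 = 15·6 = 90.
  V_q(n, t) = 1 + 90 = 91.
Step 2: q^n = 7^15 = 4747561509943.
Step 3: Hamming bound ⌊q^n / V_q(n,t)⌋ = ⌊4747561509943/91⌋ = 52171005603.
Step 4: Compare |C| = 17706364273 to 52171005603: satisfied.
The claimed |C| lies below the Hamming bound.


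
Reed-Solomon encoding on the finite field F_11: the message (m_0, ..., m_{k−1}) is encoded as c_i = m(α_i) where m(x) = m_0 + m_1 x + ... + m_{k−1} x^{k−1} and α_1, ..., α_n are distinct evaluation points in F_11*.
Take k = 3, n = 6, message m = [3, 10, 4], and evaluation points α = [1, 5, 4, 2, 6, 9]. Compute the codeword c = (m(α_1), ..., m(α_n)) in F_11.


c = [6, 10, 8, 6, 9, 10]

Message polynomial: m(x) = 3 + 10·x + 4·x^2 (mod 11).
For each evaluation point α_i, compute m(α_i) mod 11:
  α_1 = 1: Horner steps 4 → 3 → 6, so m(1) = 6.
  α_2 = 5: Horner steps 4 → 8 → 10, so m(5) = 10.
  α_3 = 4: Horner steps 4 → 4 → 8, so m(4) = 8.
  α_4 = 2: Horner steps 4 → 7 → 6, so m(2) = 6.
  α_5 = 6: Horner steps 4 → 1 → 9, so m(6) = 9.
  α_6 = 9: Horner steps 4 → 2 → 10, so m(9) = 10.
Codeword c = [6, 10, 8, 6, 9, 10] ∈ F_11^6.


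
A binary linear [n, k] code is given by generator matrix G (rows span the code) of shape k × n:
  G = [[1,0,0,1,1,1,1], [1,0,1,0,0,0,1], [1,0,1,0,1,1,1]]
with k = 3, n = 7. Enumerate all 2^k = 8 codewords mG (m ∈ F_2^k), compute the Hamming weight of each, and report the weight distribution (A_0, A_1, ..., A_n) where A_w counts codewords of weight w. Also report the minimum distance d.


Weight distribution: A_0 = 1, A_2 = 2, A_3 = 2, A_4 = 1, A_5 = 2. Minimum distance d = 2.

Enumerate all 2^3 = 8 messages m ∈ F_2^3.
For each, compute codeword c = mG in F_2^7, then tally its weight.
  m = 000 → c = 0000000, weight = 0.
  m = 100 → c = 1001111, weight = 5.
  m = 010 → c = 1010001, weight = 3.
  m = 110 → c = 0011110, weight = 4.
  m = 001 → c = 1010111, weight = 5.
  m = 101 → c = 0011000, weight = 2.
  m = 011 → c = 0000110, weight = 2.
  m = 111 → c = 1001001, weight = 3.
Tally weights:
  weight 0: 1 codewords.
  weight 2: 2 codewords.
  weight 3: 2 codewords.
  weight 4: 1 codewords.
  weight 5: 2 codewords.
Minimum distance d = smallest w > 0 with A_w > 0 = 2.
Sanity: Σ A_w = 8 = 2^3 = 8 ✓.


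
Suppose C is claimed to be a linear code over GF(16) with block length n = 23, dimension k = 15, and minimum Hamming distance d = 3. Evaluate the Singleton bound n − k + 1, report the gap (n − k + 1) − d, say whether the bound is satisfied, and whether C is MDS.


Singleton RHS = n − k + 1 = 9, slack = 6, bound satisfied, not MDS.

Singleton bound: d ≤ n − k + 1.
Here n = 23, k = 15, so n − k + 1 = 9.
Given d = 3, check d ≤ 9: YES.
Slack = (n − k + 1) − d = 6.
The code is NOT MDS (slack = 6 > 0).
Description: the claimed parameters are [23, 15, 3]_16; such a code would be non-MDS.


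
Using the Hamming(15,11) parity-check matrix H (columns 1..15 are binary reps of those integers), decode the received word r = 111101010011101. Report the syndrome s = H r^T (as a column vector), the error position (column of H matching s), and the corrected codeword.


s = (1, 1, 1, 1)^T, error position = 15, corrected codeword c = 111101010011100

Compute s = H r^T mod 2 one row at a time:
  s_1 = 1 + 0 + 0 + 1 + 1 + 1 + 0 + 1 = 5 ≡ 1 (mod 2).
  s_2 = 1 + 0 + 1 + 0 + 1 + 1 + 0 + 1 = 5 ≡ 1 (mod 2).
  s_3 = 1 + 1 + 1 + 0 + 0 + 1 + 0 + 1 = 5 ≡ 1 (mod 2).
  s_4 = 1 + 1 + 0 + 0 + 0 + 1 + 1 + 1 = 5 ≡ 1 (mod 2).
s = (1, 1, 1, 1)^T — this equals column 15 of H (binary 1111), so error is at position 15.
Correct: flip bit 15 of r = 111101010011101 to get c = 111101010011100.


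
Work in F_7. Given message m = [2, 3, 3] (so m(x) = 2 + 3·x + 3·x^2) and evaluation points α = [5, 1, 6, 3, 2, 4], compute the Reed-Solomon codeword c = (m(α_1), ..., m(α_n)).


c = [1, 1, 2, 3, 6, 6]

Message polynomial: m(x) = 2 + 3·x + 3·x^2 (mod 7).
For each evaluation point α_i, compute m(α_i) mod 7:
  α_1 = 5: Horner steps 3 → 4 → 1, so m(5) = 1.
  α_2 = 1: Horner steps 3 → 6 → 1, so m(1) = 1.
  α_3 = 6: Horner steps 3 → 0 → 2, so m(6) = 2.
  α_4 = 3: Horner steps 3 → 5 → 3, so m(3) = 3.
  α_5 = 2: Horner steps 3 → 2 → 6, so m(2) = 6.
  α_6 = 4: Horner steps 3 → 1 → 6, so m(4) = 6.
Codeword c = [1, 1, 2, 3, 6, 6] ∈ F_7^6.


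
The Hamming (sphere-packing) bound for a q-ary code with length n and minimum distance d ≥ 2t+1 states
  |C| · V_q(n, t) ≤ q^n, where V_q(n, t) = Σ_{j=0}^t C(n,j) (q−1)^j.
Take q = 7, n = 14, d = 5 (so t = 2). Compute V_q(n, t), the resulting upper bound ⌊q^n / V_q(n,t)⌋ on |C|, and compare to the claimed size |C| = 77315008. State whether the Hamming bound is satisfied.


V_q(n, t) = 3361, q^n = 678223072849, Hamming bound = 201792047, |C| = 77315008 ≤ bound (satisfied).

Step 1: Compute V_q(n, t) = Σ_{j=0}^2 C(n, j) (q−1)^j.
  j = 0: C(14,0)·(6)^0 = 1·1 = 1.
  j = 1: C(14,1)·(6)^1 = 14·6 = 84.
  j = 2: C(14,2)·(6)^2 = 91·36 = 3276.
  V_q(n, t) = 1 + 84 + 3276 = 3361.
Step 2: q^n = 7^14 = 678223072849.
Step 3: Hamming bound ⌊q^n / V_q(n,t)⌋ = ⌊678223072849/3361⌋ = 201792047.
Step 4: Compare |C| = 77315008 to 201792047: satisfied.
The claimed |C| lies below the Hamming bound.


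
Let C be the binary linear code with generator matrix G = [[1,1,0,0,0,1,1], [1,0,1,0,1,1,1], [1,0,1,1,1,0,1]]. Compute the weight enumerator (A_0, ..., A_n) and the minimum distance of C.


Weight distribution: A_0 = 1, A_2 = 1, A_3 = 1, A_4 = 2, A_5 = 3. Minimum distance d = 2.

Enumerate all 2^3 = 8 messages m ∈ F_2^3.
For each, compute codeword c = mG in F_2^7, then tally its weight.
  m = 000 → c = 0000000, weight = 0.
  m = 100 → c = 1100011, weight = 4.
  m = 010 → c = 1010111, weight = 5.
  m = 110 → c = 0110100, weight = 3.
  m = 001 → c = 1011101, weight = 5.
  m = 101 → c = 0111110, weight = 5.
  m = 011 → c = 0001010, weight = 2.
  m = 111 → c = 1101001, weight = 4.
Tally weights:
  weight 0: 1 codewords.
  weight 2: 1 codewords.
  weight 3: 1 codewords.
  weight 4: 2 codewords.
  weight 5: 3 codewords.
Minimum distance d = smallest w > 0 with A_w > 0 = 2.
Sanity: Σ A_w = 8 = 2^3 = 8 ✓.


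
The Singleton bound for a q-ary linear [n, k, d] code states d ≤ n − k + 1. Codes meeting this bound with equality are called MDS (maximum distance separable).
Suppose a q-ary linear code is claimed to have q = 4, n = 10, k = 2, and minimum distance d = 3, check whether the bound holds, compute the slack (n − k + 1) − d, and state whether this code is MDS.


Singleton RHS = n − k + 1 = 9, slack = 6, bound satisfied, not MDS.

Singleton bound: d ≤ n − k + 1.
Here n = 10, k = 2, so n − k + 1 = 9.
Given d = 3, check d ≤ 9: YES.
Slack = (n − k + 1) − d = 6.
The code is NOT MDS (slack = 6 > 0).
Description: the claimed parameters are [10, 2, 3]_4; such a code would be non-MDS.


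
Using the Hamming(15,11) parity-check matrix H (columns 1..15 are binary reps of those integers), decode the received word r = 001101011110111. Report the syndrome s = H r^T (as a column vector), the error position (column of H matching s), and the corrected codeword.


s = (1, 1, 0, 1)^T, error position = 13, corrected codeword c = 001101011110011

Compute s = H r^T mod 2 one row at a time:
  s_1 = 1 + 1 + 1 + 1 + 0 + 1 + 1 + 1 = 7 ≡ 1 (mod 2).
  s_2 = 1 + 0 + 1 + 0 + 0 + 1 + 1 + 1 = 5 ≡ 1 (mod 2).
  s_3 = 0 + 1 + 1 + 0 + 1 + 1 + 1 + 1 = 6 ≡ 0 (mod 2).
  s_4 = 0 + 1 + 0 + 0 + 1 + 1 + 1 + 1 = 5 ≡ 1 (mod 2).
s = (1, 1, 0, 1)^T — this equals column 13 of H (binary 1101), so error is at position 13.
Correct: flip bit 13 of r = 001101011110111 to get c = 001101011110011.
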